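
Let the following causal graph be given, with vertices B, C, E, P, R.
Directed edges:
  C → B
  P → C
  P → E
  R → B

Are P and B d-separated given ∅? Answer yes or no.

No — P and B are d-connected given ∅.

Bayes-Ball from P | ∅ reaches {B,C,E}.
B ∈ reach(P|∅) ⇒ P ⊥̸ B | ∅.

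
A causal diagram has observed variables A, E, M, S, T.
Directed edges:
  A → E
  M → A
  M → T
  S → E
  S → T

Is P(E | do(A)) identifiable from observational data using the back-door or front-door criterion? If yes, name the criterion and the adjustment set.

P(E|do(A)): backdoor, adjust for ∅.

desc(A)\{A}={E}; candidates ⊆ {M,S,T}.
∅: A⊥E given ∅ in G with A→· removed — back-door holds.
P(E|do(A)) = P(E|A) — no adjustment needed.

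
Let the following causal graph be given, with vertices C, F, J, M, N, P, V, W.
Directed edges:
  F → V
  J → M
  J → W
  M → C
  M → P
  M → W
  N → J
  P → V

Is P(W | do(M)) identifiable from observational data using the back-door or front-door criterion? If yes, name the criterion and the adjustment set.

P(W|do(M)): backdoor, adjust for {J}.

desc(M)\{M}={C,P,V,W}; candidates ⊆ {F,J,N}.
size 0: {}; under {} M still reaches {J,N,W} ∋ W.
{J}: M⊥W given {J} in G with M→· removed — back-door holds.
P(W|do(M)) = Σ_{J} P(W|M,J)·P(J).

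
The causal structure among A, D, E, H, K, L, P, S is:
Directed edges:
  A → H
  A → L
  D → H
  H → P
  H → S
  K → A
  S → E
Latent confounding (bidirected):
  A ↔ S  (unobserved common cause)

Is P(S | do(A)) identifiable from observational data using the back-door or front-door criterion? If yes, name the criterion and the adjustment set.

P(S|do(A)): frontdoor, adjust for {H}.

desc(A)\{A}={E,H,L,P,S}; candidates ⊆ {D,K}.
A↔S: latent back-door arc(s) into A.
size 0: {}; under {} A still reaches {E,K,S} ∋ S.
size 1: {D}, {K}; under {D} A still reaches {E,K,S} ∋ S.
size 2: {D,K}; under {D,K} A still reaches {E,S} ∋ S.
A↔S cannot be blocked by any observed set — no back-door set.
{H}: (i) intercepts every directed A→S path; (ii) no back-door A→{H}; (iii) {A} blocks every back-door {H}→S. Front-door holds.
P(S|do(A)) = Σ_{H} P(H|A) Σ_{A'} P(S|H,A')P(A').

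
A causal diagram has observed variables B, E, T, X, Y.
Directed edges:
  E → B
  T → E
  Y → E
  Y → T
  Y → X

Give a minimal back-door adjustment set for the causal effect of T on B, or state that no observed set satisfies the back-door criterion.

desc(T)\{T}={B,E}; candidates ⊆ {X,Y}.
size 0: {}; under {} T still reaches {B,E,X,Y} ∋ B.
{Y}: T⊥B given {Y} in G with T→· removed — back-door holds.

T→B: minimal back-door set {Y}.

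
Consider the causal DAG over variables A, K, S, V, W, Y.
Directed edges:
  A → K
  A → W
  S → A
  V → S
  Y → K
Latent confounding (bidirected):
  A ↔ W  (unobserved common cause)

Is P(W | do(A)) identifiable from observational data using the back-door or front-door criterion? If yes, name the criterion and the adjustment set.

P(W|do(A)): not identifiable (no BD/FD set).

desc(A)\{A}={K,W}; candidates ⊆ {S,V,Y}.
A↔W: latent back-door arc(s) into A.
size 0: {}; under {} A still reaches {S,V,W} ∋ W.
size 1: {S}, {V}, {Y}; under {S} A still reaches {W} ∋ W.
size 2: {S,V}, {S,Y}, {V,Y}; under {S,V} A still reaches {W} ∋ W.
A↔W cannot be blocked by any observed set — no back-door set.
No mediator lies on a directed A→…→W path.
Neither criterion identifies P(W|do(A)) in this graph.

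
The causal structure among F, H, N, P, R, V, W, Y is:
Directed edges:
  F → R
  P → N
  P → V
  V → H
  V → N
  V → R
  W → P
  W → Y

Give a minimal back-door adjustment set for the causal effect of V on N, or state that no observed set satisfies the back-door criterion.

V→N: minimal back-door set {P}.

desc(V)\{V}={H,N,R}; candidates ⊆ {F,P,W,Y}.
size 0: {}; under {} V still reaches {N,P,W,Y} ∋ N.
{P}: V⊥N given {P} in G with V→· removed — back-door holds.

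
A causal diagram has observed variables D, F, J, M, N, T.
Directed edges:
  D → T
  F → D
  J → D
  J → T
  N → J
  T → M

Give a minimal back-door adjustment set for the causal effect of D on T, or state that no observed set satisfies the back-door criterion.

desc(D)\{D}={M,T}; candidates ⊆ {F,J,N}.
size 0: {}; under {} D still reaches {F,J,M,N,T} ∋ T.
{J}: D⊥T given {J} in G with D→· removed — back-door holds.

D→T: minimal back-door set {J}.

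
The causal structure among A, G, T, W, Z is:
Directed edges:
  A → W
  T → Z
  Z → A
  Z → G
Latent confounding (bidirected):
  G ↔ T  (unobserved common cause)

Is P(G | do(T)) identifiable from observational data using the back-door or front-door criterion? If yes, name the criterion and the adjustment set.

desc(T)\{T}={A,G,W,Z}; candidates ⊆ {—}.
T↔G: latent back-door arc(s) into T.
size 0: {}; under {} T still reaches {G} ∋ G.
T↔G cannot be blocked by any observed set — no back-door set.
{Z}: (i) intercepts every directed T→G path; (ii) no back-door T→{Z}; (iii) {T} blocks every back-door {Z}→G. Front-door holds.
P(G|do(T)) = Σ_{Z} P(Z|T) Σ_{T'} P(G|Z,T')P(T').

P(G|do(T)): frontdoor, adjust for {Z}.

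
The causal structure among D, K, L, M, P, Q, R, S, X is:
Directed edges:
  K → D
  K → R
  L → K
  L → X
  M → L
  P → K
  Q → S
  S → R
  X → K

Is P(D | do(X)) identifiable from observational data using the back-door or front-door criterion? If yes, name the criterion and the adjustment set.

desc(X)\{X}={D,K,R}; candidates ⊆ {L,M,P,Q,S}.
size 0: {}; under {} X still reaches {D,K,L,M,R} ∋ D.
{L}: X⊥D given {L} in G with X→· removed — back-door holds.
P(D|do(X)) = Σ_{L} P(D|X,L)·P(L).

P(D|do(X)): backdoor, adjust for {L}.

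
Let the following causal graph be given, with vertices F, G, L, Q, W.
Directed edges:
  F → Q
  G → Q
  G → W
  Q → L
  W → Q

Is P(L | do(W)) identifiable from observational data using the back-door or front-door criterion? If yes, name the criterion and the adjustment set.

desc(W)\{W}={L,Q}; candidates ⊆ {F,G}.
size 0: {}; under {} W still reaches {G,L,Q} ∋ L.
{G}: W⊥L given {G} in G with W→· removed — back-door holds.
P(L|do(W)) = Σ_{G} P(L|W,G)·P(G).

P(L|do(W)): backdoor, adjust for {G}.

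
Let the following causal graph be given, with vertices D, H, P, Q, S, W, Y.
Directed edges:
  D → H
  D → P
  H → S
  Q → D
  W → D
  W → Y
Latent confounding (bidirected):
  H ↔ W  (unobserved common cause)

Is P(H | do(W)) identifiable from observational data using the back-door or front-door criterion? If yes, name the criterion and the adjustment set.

desc(W)\{W}={D,H,P,S,Y}; candidates ⊆ {Q}.
W↔H: latent back-door arc(s) into W.
size 0: {}; under {} W still reaches {H,S} ∋ H.
size 1: {Q}; under {Q} W still reaches {H,S} ∋ H.
W↔H cannot be blocked by any observed set — no back-door set.
{D}: (i) intercepts every directed W→H path; (ii) no back-door W→{D}; (iii) {W} blocks every back-door {D}→H. Front-door holds.
P(H|do(W)) = Σ_{D} P(D|W) Σ_{W'} P(H|D,W')P(W').

P(H|do(W)): frontdoor, adjust for {D}.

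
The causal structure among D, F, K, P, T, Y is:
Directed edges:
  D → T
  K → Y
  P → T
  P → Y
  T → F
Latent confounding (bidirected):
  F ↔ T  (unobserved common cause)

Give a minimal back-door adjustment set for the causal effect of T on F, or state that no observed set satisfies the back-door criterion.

T→F: no observed back-door set.

desc(T)\{T}={F}; candidates ⊆ {D,K,P,Y}.
T↔F: latent back-door arc(s) into T.
size 0: {}; under {} T still reaches {D,F,P,Y} ∋ F.
size 1: {D}, {K}, {P} …(+1); under {D} T still reaches {F,P,Y} ∋ F.
size 2: {D,K}, {D,P}, {D,Y} …(+3); under {D,K} T still reaches {F,P,Y} ∋ F.
T↔F cannot be blocked by any observed set — no back-door set.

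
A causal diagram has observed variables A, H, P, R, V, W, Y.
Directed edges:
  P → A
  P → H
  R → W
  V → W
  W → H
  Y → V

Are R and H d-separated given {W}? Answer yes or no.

Yes — R ⊥ H | {W}.

Bayes-Ball from R | {W} reaches {V,Y}.
H ∉ reach(R|{W}) ⇒ R ⊥ H | {W}.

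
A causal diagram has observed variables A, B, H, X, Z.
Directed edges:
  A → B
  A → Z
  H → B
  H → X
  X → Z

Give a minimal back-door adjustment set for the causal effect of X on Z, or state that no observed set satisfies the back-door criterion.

X→Z: minimal back-door set ∅.

desc(X)\{X}={Z}; candidates ⊆ {A,B,H}.
∅: X⊥Z given ∅ in G with X→· removed — back-door holds.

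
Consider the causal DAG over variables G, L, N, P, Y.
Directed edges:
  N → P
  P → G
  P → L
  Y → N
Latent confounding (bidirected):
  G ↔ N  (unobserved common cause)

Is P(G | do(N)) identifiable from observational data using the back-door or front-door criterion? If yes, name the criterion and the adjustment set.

desc(N)\{N}={G,L,P}; candidates ⊆ {Y}.
N↔G: latent back-door arc(s) into N.
size 0: {}; under {} N still reaches {G,Y} ∋ G.
size 1: {Y}; under {Y} N still reaches {G} ∋ G.
N↔G cannot be blocked by any observed set — no back-door set.
{P}: (i) intercepts every directed N→G path; (ii) no back-door N→{P}; (iii) {N} blocks every back-door {P}→G. Front-door holds.
P(G|do(N)) = Σ_{P} P(P|N) Σ_{N'} P(G|P,N')P(N').

P(G|do(N)): frontdoor, adjust for {P}.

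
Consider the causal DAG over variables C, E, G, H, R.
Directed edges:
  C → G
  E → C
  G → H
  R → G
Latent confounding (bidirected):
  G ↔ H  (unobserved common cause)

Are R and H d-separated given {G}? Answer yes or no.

Bayes-Ball from R | {G} reaches {C,E,H}.
H ∈ reach(R|{G}) ⇒ R ⊥̸ H | {G}.

No — R and H are d-connected given {G}.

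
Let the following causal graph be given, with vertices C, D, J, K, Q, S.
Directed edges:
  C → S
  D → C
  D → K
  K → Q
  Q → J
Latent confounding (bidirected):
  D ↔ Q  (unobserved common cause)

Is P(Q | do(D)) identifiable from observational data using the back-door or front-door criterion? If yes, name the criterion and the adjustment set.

P(Q|do(D)): frontdoor, adjust for {K}.

desc(D)\{D}={C,J,K,Q,S}; candidates ⊆ {—}.
D↔Q: latent back-door arc(s) into D.
size 0: {}; under {} D still reaches {J,Q} ∋ Q.
D↔Q cannot be blocked by any observed set — no back-door set.
{K}: (i) intercepts every directed D→Q path; (ii) no back-door D→{K}; (iii) {D} blocks every back-door {K}→Q. Front-door holds.
P(Q|do(D)) = Σ_{K} P(K|D) Σ_{D'} P(Q|K,D')P(D').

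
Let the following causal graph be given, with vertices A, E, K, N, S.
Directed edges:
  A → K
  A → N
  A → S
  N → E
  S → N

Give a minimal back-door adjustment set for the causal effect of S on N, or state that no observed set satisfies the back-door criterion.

S→N: minimal back-door set {A}.

desc(S)\{S}={E,N}; candidates ⊆ {A,K}.
size 0: {}; under {} S still reaches {A,E,K,N} ∋ N.
{A}: S⊥N given {A} in G with S→· removed — back-door holds.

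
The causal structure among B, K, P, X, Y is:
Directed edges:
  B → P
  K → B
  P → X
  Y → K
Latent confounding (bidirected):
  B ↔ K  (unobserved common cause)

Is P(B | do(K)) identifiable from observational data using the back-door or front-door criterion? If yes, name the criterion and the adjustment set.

desc(K)\{K}={B,P,X}; candidates ⊆ {Y}.
K↔B: latent back-door arc(s) into K.
size 0: {}; under {} K still reaches {B,P,X,Y} ∋ B.
size 1: {Y}; under {Y} K still reaches {B,P,X} ∋ B.
K↔B cannot be blocked by any observed set — no back-door set.
No mediator lies on a directed K→…→B path.
Neither criterion identifies P(B|do(K)) in this graph.

P(B|do(K)): not identifiable (no BD/FD set).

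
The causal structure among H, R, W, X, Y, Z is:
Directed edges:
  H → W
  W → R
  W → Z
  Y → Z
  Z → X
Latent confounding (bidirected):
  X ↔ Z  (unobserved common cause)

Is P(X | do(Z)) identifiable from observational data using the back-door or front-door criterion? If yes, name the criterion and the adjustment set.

desc(Z)\{Z}={X}; candidates ⊆ {H,R,W,Y}.
Z↔X: latent back-door arc(s) into Z.
size 0: {}; under {} Z still reaches {H,R,W,X,Y} ∋ X.
size 1: {H}, {R}, {W} …(+1); under {H} Z still reaches {R,W,X,Y} ∋ X.
size 2: {H,R}, {H,W}, {H,Y} …(+3); under {H,R} Z still reaches {W,X,Y} ∋ X.
Z↔X cannot be blocked by any observed set — no back-door set.
No mediator lies on a directed Z→…→X path.
Neither criterion identifies P(X|do(Z)) in this graph.

P(X|do(Z)): not identifiable (no BD/FD set).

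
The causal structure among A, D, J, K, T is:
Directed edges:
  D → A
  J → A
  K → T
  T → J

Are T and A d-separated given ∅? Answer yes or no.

No — T and A are d-connected given ∅.

Bayes-Ball from T | ∅ reaches {A,J,K}.
A ∈ reach(T|∅) ⇒ T ⊥̸ A | ∅.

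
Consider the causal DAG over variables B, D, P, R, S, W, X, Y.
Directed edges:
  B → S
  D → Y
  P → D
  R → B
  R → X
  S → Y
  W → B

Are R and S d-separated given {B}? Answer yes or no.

Bayes-Ball from R | {B} reaches {W,X}.
S ∉ reach(R|{B}) ⇒ R ⊥ S | {B}.

Yes — R ⊥ S | {B}.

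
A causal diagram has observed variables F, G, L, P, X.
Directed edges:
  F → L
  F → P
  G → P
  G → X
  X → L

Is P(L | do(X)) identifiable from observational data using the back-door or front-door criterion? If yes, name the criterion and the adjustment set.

P(L|do(X)): backdoor, adjust for ∅.

desc(X)\{X}={L}; candidates ⊆ {F,G,P}.
∅: X⊥L given ∅ in G with X→· removed — back-door holds.
P(L|do(X)) = P(L|X) — no adjustment needed.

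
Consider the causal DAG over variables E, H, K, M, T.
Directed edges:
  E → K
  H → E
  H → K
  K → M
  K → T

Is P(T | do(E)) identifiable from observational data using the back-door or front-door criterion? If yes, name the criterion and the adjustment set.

desc(E)\{E}={K,M,T}; candidates ⊆ {H}.
size 0: {}; under {} E still reaches {H,K,M,T} ∋ T.
{H}: E⊥T given {H} in G with E→· removed — back-door holds.
P(T|do(E)) = Σ_{H} P(T|E,H)·P(H).

P(T|do(E)): backdoor, adjust for {H}.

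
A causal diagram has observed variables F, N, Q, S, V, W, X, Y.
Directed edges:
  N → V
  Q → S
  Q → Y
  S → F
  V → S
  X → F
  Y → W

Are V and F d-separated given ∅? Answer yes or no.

Bayes-Ball from V | ∅ reaches {F,N,S}.
F ∈ reach(V|∅) ⇒ V ⊥̸ F | ∅.

No — V and F are d-connected given ∅.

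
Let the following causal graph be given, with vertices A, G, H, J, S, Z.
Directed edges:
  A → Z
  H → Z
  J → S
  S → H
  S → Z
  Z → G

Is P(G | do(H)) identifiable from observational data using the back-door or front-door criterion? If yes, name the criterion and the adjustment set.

P(G|do(H)): backdoor, adjust for {S}.

desc(H)\{H}={G,Z}; candidates ⊆ {A,J,S}.
size 0: {}; under {} H still reaches {G,J,S,Z} ∋ G.
{S}: H⊥G given {S} in G with H→· removed — back-door holds.
P(G|do(H)) = Σ_{S} P(G|H,S)·P(S).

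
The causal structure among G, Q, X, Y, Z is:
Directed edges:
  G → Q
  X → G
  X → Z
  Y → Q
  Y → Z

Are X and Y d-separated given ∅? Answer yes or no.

Bayes-Ball from X | ∅ reaches {G,Q,Z}.
Y ∉ reach(X|∅) ⇒ X ⊥ Y | ∅.

Yes — X ⊥ Y | ∅.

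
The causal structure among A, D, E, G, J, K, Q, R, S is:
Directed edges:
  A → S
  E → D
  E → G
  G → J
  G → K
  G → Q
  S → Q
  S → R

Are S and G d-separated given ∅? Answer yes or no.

Bayes-Ball from S | ∅ reaches {A,Q,R}.
G ∉ reach(S|∅) ⇒ S ⊥ G | ∅.

Yes — S ⊥ G | ∅.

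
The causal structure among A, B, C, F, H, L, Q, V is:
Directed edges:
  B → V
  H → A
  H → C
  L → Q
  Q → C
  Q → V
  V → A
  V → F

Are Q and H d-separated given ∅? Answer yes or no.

Yes — Q ⊥ H | ∅.

Bayes-Ball from Q | ∅ reaches {A,C,F,L,V}.
H ∉ reach(Q|∅) ⇒ Q ⊥ H | ∅.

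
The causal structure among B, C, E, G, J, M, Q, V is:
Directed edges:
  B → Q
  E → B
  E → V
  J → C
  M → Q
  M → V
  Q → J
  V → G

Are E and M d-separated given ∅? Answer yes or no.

Yes — E ⊥ M | ∅.

Bayes-Ball from E | ∅ reaches {B,C,G,J,Q,V}.
M ∉ reach(E|∅) ⇒ E ⊥ M | ∅.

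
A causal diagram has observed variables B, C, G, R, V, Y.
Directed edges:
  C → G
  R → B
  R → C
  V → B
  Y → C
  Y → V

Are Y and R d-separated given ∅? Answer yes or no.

Bayes-Ball from Y | ∅ reaches {B,C,G,V}.
R ∉ reach(Y|∅) ⇒ Y ⊥ R | ∅.

Yes — Y ⊥ R | ∅.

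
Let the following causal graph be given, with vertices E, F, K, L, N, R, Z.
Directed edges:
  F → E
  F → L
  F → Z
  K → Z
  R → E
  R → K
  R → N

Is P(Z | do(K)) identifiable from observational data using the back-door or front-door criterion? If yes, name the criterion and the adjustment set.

P(Z|do(K)): backdoor, adjust for ∅.

desc(K)\{K}={Z}; candidates ⊆ {E,F,L,N,R}.
∅: K⊥Z given ∅ in G with K→· removed — back-door holds.
P(Z|do(K)) = P(Z|K) — no adjustment needed.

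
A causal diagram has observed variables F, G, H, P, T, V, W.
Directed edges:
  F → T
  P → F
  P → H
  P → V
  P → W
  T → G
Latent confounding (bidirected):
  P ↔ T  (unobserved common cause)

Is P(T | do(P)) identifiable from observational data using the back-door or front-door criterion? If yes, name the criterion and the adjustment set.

P(T|do(P)): frontdoor, adjust for {F}.

desc(P)\{P}={F,G,H,T,V,W}; candidates ⊆ {—}.
P↔T: latent back-door arc(s) into P.
size 0: {}; under {} P still reaches {G,T} ∋ T.
P↔T cannot be blocked by any observed set — no back-door set.
{F}: (i) intercepts every directed P→T path; (ii) no back-door P→{F}; (iii) {P} blocks every back-door {F}→T. Front-door holds.
P(T|do(P)) = Σ_{F} P(F|P) Σ_{P'} P(T|F,P')P(P').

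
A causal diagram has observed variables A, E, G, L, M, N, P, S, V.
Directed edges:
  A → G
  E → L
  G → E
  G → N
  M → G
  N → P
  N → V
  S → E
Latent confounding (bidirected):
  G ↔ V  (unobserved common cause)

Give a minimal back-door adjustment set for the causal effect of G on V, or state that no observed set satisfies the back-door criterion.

desc(G)\{G}={E,L,N,P,V}; candidates ⊆ {A,M,S}.
G↔V: latent back-door arc(s) into G.
size 0: {}; under {} G still reaches {A,M,V} ∋ V.
size 1: {A}, {M}, {S}; under {A} G still reaches {M,V} ∋ V.
size 2: {A,M}, {A,S}, {M,S}; under {A,M} G still reaches {V} ∋ V.
G↔V cannot be blocked by any observed set — no back-door set.

G→V: no observed back-door set.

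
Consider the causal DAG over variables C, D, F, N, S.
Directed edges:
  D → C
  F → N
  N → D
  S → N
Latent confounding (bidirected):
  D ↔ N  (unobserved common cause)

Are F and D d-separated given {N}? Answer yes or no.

Bayes-Ball from F | {N} reaches {C,D,S}.
D ∈ reach(F|{N}) ⇒ F ⊥̸ D | {N}.

No — F and D are d-connected given {N}.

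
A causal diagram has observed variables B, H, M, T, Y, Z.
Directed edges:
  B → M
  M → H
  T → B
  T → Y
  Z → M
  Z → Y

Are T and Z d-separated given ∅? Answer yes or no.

Bayes-Ball from T | ∅ reaches {B,H,M,Y}.
Z ∉ reach(T|∅) ⇒ T ⊥ Z | ∅.

Yes — T ⊥ Z | ∅.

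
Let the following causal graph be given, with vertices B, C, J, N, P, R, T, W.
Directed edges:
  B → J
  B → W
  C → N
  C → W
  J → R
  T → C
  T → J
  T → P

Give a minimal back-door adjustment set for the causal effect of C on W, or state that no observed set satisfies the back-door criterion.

desc(C)\{C}={N,W}; candidates ⊆ {B,J,P,R,T}.
∅: C⊥W given ∅ in G with C→· removed — back-door holds.

C→W: minimal back-door set ∅.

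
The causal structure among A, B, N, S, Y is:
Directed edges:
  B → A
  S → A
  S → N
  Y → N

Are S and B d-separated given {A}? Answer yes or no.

No — S and B are d-connected given {A}.

Bayes-Ball from S | {A} reaches {B,N}.
B ∈ reach(S|{A}) ⇒ S ⊥̸ B | {A}.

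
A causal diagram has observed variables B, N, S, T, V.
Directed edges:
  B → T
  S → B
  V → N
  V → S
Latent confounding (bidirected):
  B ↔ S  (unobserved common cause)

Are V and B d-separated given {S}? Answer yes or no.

Bayes-Ball from V | {S} reaches {B,N,T}.
B ∈ reach(V|{S}) ⇒ V ⊥̸ B | {S}.

No — V and B are d-connected given {S}.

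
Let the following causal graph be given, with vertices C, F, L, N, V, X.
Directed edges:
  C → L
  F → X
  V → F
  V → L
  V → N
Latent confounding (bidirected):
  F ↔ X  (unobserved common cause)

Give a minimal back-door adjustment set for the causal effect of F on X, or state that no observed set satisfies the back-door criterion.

F→X: no observed back-door set.

desc(F)\{F}={X}; candidates ⊆ {C,L,N,V}.
F↔X: latent back-door arc(s) into F.
size 0: {}; under {} F still reaches {L,N,V,X} ∋ X.
size 1: {C}, {L}, {N} …(+1); under {C} F still reaches {L,N,V,X} ∋ X.
size 2: {C,L}, {C,N}, {C,V} …(+3); under {C,L} F still reaches {N,V,X} ∋ X.
F↔X cannot be blocked by any observed set — no back-door set.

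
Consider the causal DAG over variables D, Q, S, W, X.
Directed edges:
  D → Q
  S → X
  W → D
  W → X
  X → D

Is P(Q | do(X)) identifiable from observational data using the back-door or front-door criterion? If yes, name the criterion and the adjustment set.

desc(X)\{X}={D,Q}; candidates ⊆ {S,W}.
size 0: {}; under {} X still reaches {D,Q,S,W} ∋ Q.
{W}: X⊥Q given {W} in G with X→· removed — back-door holds.
P(Q|do(X)) = Σ_{W} P(Q|X,W)·P(W).

P(Q|do(X)): backdoor, adjust for {W}.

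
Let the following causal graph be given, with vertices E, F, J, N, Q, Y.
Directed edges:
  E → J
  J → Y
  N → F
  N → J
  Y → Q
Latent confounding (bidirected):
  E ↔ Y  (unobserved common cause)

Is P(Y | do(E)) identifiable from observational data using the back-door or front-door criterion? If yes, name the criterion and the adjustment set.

P(Y|do(E)): frontdoor, adjust for {J}.

desc(E)\{E}={J,Q,Y}; candidates ⊆ {F,N}.
E↔Y: latent back-door arc(s) into E.
size 0: {}; under {} E still reaches {Q,Y} ∋ Y.
size 1: {F}, {N}; under {F} E still reaches {Q,Y} ∋ Y.
size 2: {F,N}; under {F,N} E still reaches {Q,Y} ∋ Y.
E↔Y cannot be blocked by any observed set — no back-door set.
{J}: (i) intercepts every directed E→Y path; (ii) no back-door E→{J}; (iii) {E} blocks every back-door {J}→Y. Front-door holds.
P(Y|do(E)) = Σ_{J} P(J|E) Σ_{E'} P(Y|J,E')P(E').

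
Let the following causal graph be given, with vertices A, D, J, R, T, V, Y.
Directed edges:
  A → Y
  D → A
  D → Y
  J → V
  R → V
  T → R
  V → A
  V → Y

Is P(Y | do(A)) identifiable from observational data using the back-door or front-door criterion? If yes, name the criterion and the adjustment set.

P(Y|do(A)): backdoor, adjust for {D, V}.

desc(A)\{A}={Y}; candidates ⊆ {D,J,R,T,V}.
size 0: {}; under {} A still reaches {D,J,R,T,V,Y} ∋ Y.
size 1: {D}, {J}, {R} …(+2); under {D} A still reaches {J,R,T,V,Y} ∋ Y.
{D,V}: A⊥Y given {D,V} in G with A→· removed — back-door holds.
P(Y|do(A)) = Σ_{D,V} P(Y|A,D,V)·P(D,V).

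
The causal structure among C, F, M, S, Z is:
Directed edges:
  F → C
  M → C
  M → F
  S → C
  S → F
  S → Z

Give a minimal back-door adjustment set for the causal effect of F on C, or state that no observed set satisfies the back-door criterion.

desc(F)\{F}={C}; candidates ⊆ {M,S,Z}.
size 0: {}; under {} F still reaches {C,M,S,Z} ∋ C.
size 1: {M}, {S}, {Z}; under {M} F still reaches {C,S,Z} ∋ C.
{M,S}: F⊥C given {M,S} in G with F→· removed — back-door holds.

F→C: minimal back-door set {M, S}.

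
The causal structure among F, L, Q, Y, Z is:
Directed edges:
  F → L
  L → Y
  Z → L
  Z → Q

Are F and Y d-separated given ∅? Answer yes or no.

Bayes-Ball from F | ∅ reaches {L,Y}.
Y ∈ reach(F|∅) ⇒ F ⊥̸ Y | ∅.

No — F and Y are d-connected given ∅.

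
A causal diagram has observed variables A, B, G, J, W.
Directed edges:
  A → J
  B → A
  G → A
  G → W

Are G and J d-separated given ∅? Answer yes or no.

No — G and J are d-connected given ∅.

Bayes-Ball from G | ∅ reaches {A,J,W}.
J ∈ reach(G|∅) ⇒ G ⊥̸ J | ∅.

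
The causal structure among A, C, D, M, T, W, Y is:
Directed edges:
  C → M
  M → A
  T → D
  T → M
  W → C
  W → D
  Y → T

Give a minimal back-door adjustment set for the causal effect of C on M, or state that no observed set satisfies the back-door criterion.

C→M: minimal back-door set ∅.

desc(C)\{C}={A,M}; candidates ⊆ {D,T,W,Y}.
∅: C⊥M given ∅ in G with C→· removed — back-door holds.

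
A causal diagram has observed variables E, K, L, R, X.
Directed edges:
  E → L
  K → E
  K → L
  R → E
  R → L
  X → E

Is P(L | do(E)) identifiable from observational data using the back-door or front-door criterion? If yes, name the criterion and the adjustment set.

desc(E)\{E}={L}; candidates ⊆ {K,R,X}.
size 0: {}; under {} E still reaches {K,L,R,X} ∋ L.
size 1: {K}, {R}, {X}; under {K} E still reaches {L,R,X} ∋ L.
{K,R}: E⊥L given {K,R} in G with E→· removed — back-door holds.
P(L|do(E)) = Σ_{K,R} P(L|E,K,R)·P(K,R).

P(L|do(E)): backdoor, adjust for {K, R}.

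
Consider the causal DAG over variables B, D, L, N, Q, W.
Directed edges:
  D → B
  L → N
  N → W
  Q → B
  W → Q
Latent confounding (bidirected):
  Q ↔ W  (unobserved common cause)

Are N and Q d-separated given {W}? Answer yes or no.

No — N and Q are d-connected given {W}.

Bayes-Ball from N | {W} reaches {B,L,Q}.
Q ∈ reach(N|{W}) ⇒ N ⊥̸ Q | {W}.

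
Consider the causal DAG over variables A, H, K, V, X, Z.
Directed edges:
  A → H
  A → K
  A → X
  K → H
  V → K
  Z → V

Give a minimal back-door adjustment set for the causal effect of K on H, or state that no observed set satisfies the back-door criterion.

K→H: minimal back-door set {A}.

desc(K)\{K}={H}; candidates ⊆ {A,V,X,Z}.
size 0: {}; under {} K still reaches {A,H,V,X,Z} ∋ H.
{A}: K⊥H given {A} in G with K→· removed — back-door holds.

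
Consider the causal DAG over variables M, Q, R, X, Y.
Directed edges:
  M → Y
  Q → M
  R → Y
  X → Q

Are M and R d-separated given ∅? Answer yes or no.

Bayes-Ball from M | ∅ reaches {Q,X,Y}.
R ∉ reach(M|∅) ⇒ M ⊥ R | ∅.

Yes — M ⊥ R | ∅.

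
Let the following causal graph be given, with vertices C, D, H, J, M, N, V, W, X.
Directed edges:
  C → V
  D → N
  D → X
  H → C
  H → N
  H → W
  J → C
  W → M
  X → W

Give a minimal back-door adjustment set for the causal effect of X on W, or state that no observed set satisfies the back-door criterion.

desc(X)\{X}={M,W}; candidates ⊆ {C,D,H,J,N,V}.
∅: X⊥W given ∅ in G with X→· removed — back-door holds.

X→W: minimal back-door set ∅.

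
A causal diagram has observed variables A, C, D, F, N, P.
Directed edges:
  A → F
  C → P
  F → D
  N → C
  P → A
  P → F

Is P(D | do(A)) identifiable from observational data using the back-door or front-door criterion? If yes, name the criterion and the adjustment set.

P(D|do(A)): backdoor, adjust for {P}.

desc(A)\{A}={D,F}; candidates ⊆ {C,N,P}.
size 0: {}; under {} A still reaches {C,D,F,N,P} ∋ D.
{P}: A⊥D given {P} in G with A→· removed — back-door holds.
P(D|do(A)) = Σ_{P} P(D|A,P)·P(P).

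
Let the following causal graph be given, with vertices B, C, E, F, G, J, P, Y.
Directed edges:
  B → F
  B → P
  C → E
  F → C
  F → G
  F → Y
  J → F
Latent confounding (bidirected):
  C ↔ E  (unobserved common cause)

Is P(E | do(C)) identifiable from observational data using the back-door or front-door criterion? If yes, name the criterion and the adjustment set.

desc(C)\{C}={E}; candidates ⊆ {B,F,G,J,P,Y}.
C↔E: latent back-door arc(s) into C.
size 0: {}; under {} C still reaches {B,E,F,G,J,P,Y} ∋ E.
size 1: {B}, {F}, {G} …(+3); under {B} C still reaches {E,F,G,J,Y} ∋ E.
size 2: {B,F}, {B,G}, {B,J} …(+12); under {B,F} C still reaches {E} ∋ E.
C↔E cannot be blocked by any observed set — no back-door set.
No mediator lies on a directed C→…→E path.
Neither criterion identifies P(E|do(C)) in this graph.

P(E|do(C)): not identifiable (no BD/FD set).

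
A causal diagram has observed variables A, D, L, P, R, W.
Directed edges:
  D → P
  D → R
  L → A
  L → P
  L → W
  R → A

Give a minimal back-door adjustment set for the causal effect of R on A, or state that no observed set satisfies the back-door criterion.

R→A: minimal back-door set ∅.

desc(R)\{R}={A}; candidates ⊆ {D,L,P,W}.
∅: R⊥A given ∅ in G with R→· removed — back-door holds.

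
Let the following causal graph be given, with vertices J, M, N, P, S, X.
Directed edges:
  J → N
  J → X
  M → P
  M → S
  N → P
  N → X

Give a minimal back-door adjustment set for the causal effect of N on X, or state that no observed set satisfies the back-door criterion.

N→X: minimal back-door set {J}.

desc(N)\{N}={P,X}; candidates ⊆ {J,M,S}.
size 0: {}; under {} N still reaches {J,X} ∋ X.
{J}: N⊥X given {J} in G with N→· removed — back-door holds.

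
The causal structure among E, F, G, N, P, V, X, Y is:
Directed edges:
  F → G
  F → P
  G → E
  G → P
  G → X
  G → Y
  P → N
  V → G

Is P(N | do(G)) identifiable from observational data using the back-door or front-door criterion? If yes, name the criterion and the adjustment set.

desc(G)\{G}={E,N,P,X,Y}; candidates ⊆ {F,V}.
size 0: {}; under {} G still reaches {F,N,P,V} ∋ N.
{F}: G⊥N given {F} in G with G→· removed — back-door holds.
P(N|do(G)) = Σ_{F} P(N|G,F)·P(F).

P(N|do(G)): backdoor, adjust for {F}.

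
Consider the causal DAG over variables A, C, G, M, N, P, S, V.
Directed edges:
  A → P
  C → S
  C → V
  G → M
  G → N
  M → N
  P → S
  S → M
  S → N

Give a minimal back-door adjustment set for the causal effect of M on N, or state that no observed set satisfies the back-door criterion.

M→N: minimal back-door set {G, S}.

desc(M)\{M}={N}; candidates ⊆ {A,C,G,P,S,V}.
size 0: {}; under {} M still reaches {A,C,G,N,P,S,V} ∋ N.
size 1: {A}, {C}, {G} …(+3); under {A} M still reaches {C,G,N,P,S,V} ∋ N.
{G,S}: M⊥N given {G,S} in G with M→· removed — back-door holds.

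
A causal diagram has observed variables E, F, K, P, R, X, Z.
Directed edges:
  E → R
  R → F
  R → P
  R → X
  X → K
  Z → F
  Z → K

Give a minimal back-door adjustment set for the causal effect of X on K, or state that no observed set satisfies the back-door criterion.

desc(X)\{X}={K}; candidates ⊆ {E,F,P,R,Z}.
∅: X⊥K given ∅ in G with X→· removed — back-door holds.

X→K: minimal back-door set ∅.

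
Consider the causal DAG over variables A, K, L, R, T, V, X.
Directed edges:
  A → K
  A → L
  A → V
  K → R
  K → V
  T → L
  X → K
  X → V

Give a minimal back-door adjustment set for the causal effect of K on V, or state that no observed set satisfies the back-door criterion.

desc(K)\{K}={R,V}; candidates ⊆ {A,L,T,X}.
size 0: {}; under {} K still reaches {A,L,V,X} ∋ V.
size 1: {A}, {L}, {T} …(+1); under {A} K still reaches {V,X} ∋ V.
{A,X}: K⊥V given {A,X} in G with K→· removed — back-door holds.

K→V: minimal back-door set {A, X}.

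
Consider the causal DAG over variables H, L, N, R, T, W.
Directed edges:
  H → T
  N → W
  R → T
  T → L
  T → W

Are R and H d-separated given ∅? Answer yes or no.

Yes — R ⊥ H | ∅.

Bayes-Ball from R | ∅ reaches {L,T,W}.
H ∉ reach(R|∅) ⇒ R ⊥ H | ∅.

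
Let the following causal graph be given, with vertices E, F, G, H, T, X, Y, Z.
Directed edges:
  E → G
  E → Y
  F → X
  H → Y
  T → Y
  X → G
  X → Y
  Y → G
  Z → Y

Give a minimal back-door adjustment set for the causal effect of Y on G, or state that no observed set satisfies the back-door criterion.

desc(Y)\{Y}={G}; candidates ⊆ {E,F,H,T,X,Z}.
size 0: {}; under {} Y still reaches {E,F,G,H,T,X,Z} ∋ G.
size 1: {E}, {F}, {H} …(+3); under {E} Y still reaches {F,G,H,T,X,Z} ∋ G.
{E,X}: Y⊥G given {E,X} in G with Y→· removed — back-door holds.

Y→G: minimal back-door set {E, X}.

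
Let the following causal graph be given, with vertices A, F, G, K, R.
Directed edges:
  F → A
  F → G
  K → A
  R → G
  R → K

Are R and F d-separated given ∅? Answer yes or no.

Yes — R ⊥ F | ∅.

Bayes-Ball from R | ∅ reaches {A,G,K}.
F ∉ reach(R|∅) ⇒ R ⊥ F | ∅.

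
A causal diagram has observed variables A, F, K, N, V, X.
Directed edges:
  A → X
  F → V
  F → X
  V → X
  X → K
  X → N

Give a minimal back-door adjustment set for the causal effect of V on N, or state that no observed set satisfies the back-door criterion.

desc(V)\{V}={K,N,X}; candidates ⊆ {A,F}.
size 0: {}; under {} V still reaches {F,K,N,X} ∋ N.
{F}: V⊥N given {F} in G with V→· removed — back-door holds.

V→N: minimal back-door set {F}.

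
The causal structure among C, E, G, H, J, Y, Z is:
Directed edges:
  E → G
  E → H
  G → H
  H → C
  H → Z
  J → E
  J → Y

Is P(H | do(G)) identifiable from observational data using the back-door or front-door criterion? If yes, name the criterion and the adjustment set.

desc(G)\{G}={C,H,Z}; candidates ⊆ {E,J,Y}.
size 0: {}; under {} G still reaches {C,E,H,J,Y,Z} ∋ H.
{E}: G⊥H given {E} in G with G→· removed — back-door holds.
P(H|do(G)) = Σ_{E} P(H|G,E)·P(E).

P(H|do(G)): backdoor, adjust for {E}.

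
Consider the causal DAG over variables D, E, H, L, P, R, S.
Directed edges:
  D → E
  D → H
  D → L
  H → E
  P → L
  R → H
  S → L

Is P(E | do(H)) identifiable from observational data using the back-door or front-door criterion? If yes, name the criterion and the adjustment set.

desc(H)\{H}={E}; candidates ⊆ {D,L,P,R,S}.
size 0: {}; under {} H still reaches {D,E,L,R} ∋ E.
{D}: H⊥E given {D} in G with H→· removed — back-door holds.
P(E|do(H)) = Σ_{D} P(E|H,D)·P(D).

P(E|do(H)): backdoor, adjust for {D}.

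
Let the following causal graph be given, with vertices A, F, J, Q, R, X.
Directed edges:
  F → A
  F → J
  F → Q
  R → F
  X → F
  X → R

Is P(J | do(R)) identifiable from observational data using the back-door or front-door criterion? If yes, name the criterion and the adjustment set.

P(J|do(R)): backdoor, adjust for {X}.

desc(R)\{R}={A,F,J,Q}; candidates ⊆ {X}.
size 0: {}; under {} R still reaches {A,F,J,Q,X} ∋ J.
{X}: R⊥J given {X} in G with R→· removed — back-door holds.
P(J|do(R)) = Σ_{X} P(J|R,X)·P(X).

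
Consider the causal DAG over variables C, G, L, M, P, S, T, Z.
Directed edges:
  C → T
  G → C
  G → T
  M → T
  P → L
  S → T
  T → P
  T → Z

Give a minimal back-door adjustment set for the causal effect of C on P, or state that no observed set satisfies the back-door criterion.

desc(C)\{C}={L,P,T,Z}; candidates ⊆ {G,M,S}.
size 0: {}; under {} C still reaches {G,L,P,T,Z} ∋ P.
{G}: C⊥P given {G} in G with C→· removed — back-door holds.

C→P: minimal back-door set {G}.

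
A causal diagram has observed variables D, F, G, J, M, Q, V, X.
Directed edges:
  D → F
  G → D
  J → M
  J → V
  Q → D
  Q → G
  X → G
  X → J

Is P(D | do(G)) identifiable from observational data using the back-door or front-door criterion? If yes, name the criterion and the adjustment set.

P(D|do(G)): backdoor, adjust for {Q}.

desc(G)\{G}={D,F}; candidates ⊆ {J,M,Q,V,X}.
size 0: {}; under {} G still reaches {D,F,J,M,Q,V,X} ∋ D.
{Q}: G⊥D given {Q} in G with G→· removed — back-door holds.
P(D|do(G)) = Σ_{Q} P(D|G,Q)·P(Q).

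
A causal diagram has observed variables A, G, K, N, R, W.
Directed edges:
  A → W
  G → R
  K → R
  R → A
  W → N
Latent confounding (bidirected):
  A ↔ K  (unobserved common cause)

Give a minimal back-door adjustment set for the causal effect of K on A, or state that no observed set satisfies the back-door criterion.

K→A: no observed back-door set.

desc(K)\{K}={A,N,R,W}; candidates ⊆ {G}.
K↔A: latent back-door arc(s) into K.
size 0: {}; under {} K still reaches {A,N,W} ∋ A.
size 1: {G}; under {G} K still reaches {A,N,W} ∋ A.
K↔A cannot be blocked by any observed set — no back-door set.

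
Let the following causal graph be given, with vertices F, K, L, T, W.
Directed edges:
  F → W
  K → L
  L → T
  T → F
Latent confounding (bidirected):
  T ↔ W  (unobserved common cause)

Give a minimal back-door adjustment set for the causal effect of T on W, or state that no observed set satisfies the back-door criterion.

desc(T)\{T}={F,W}; candidates ⊆ {K,L}.
T↔W: latent back-door arc(s) into T.
size 0: {}; under {} T still reaches {K,L,W} ∋ W.
size 1: {K}, {L}; under {K} T still reaches {L,W} ∋ W.
size 2: {K,L}; under {K,L} T still reaches {W} ∋ W.
T↔W cannot be blocked by any observed set — no back-door set.

T→W: no observed back-door set.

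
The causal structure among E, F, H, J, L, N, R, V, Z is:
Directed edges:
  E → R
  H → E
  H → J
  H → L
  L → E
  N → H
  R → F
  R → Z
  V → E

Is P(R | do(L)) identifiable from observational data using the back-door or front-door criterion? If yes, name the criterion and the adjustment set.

desc(L)\{L}={E,F,R,Z}; candidates ⊆ {H,J,N,V}.
size 0: {}; under {} L still reaches {E,F,H,J,N,R,Z} ∋ R.
{H}: L⊥R given {H} in G with L→· removed — back-door holds.
P(R|do(L)) = Σ_{H} P(R|L,H)·P(H).

P(R|do(L)): backdoor, adjust for {H}.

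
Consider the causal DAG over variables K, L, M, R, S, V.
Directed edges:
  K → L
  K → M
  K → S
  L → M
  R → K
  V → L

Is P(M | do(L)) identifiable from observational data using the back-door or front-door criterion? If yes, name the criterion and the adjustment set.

desc(L)\{L}={M}; candidates ⊆ {K,R,S,V}.
size 0: {}; under {} L still reaches {K,M,R,S,V} ∋ M.
{K}: L⊥M given {K} in G with L→· removed — back-door holds.
P(M|do(L)) = Σ_{K} P(M|L,K)·P(K).

P(M|do(L)): backdoor, adjust for {K}.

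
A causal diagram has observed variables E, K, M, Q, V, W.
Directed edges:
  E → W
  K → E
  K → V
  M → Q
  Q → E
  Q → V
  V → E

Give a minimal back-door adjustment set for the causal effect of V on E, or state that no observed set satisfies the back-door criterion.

V→E: minimal back-door set {K, Q}.

desc(V)\{V}={E,W}; candidates ⊆ {K,M,Q}.
size 0: {}; under {} V still reaches {E,K,M,Q,W} ∋ E.
size 1: {K}, {M}, {Q}; under {K} V still reaches {E,M,Q,W} ∋ E.
{K,Q}: V⊥E given {K,Q} in G with V→· removed — back-door holds.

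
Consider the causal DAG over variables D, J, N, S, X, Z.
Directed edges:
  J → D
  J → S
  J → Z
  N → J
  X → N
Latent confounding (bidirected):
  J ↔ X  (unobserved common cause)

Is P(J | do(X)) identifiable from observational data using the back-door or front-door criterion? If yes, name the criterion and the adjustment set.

P(J|do(X)): frontdoor, adjust for {N}.

desc(X)\{X}={D,J,N,S,Z}; candidates ⊆ {—}.
X↔J: latent back-door arc(s) into X.
size 0: {}; under {} X still reaches {D,J,S,Z} ∋ J.
X↔J cannot be blocked by any observed set — no back-door set.
{N}: (i) intercepts every directed X→J path; (ii) no back-door X→{N}; (iii) {X} blocks every back-door {N}→J. Front-door holds.
P(J|do(X)) = Σ_{N} P(N|X) Σ_{X'} P(J|N,X')P(X').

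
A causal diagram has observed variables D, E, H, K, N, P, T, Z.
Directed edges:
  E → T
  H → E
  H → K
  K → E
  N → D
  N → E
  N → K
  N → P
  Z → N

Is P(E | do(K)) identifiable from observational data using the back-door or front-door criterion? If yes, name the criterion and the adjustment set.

desc(K)\{K}={E,T}; candidates ⊆ {D,H,N,P,Z}.
size 0: {}; under {} K still reaches {D,E,H,N,P,T,Z} ∋ E.
size 1: {D}, {H}, {N} …(+2); under {D} K still reaches {E,H,N,P,T,Z} ∋ E.
{H,N}: K⊥E given {H,N} in G with K→· removed — back-door holds.
P(E|do(K)) = Σ_{H,N} P(E|K,H,N)·P(H,N).

P(E|do(K)): backdoor, adjust for {H, N}.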